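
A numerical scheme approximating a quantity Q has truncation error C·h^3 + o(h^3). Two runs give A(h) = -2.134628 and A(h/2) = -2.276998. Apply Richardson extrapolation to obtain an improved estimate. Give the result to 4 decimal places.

Extrapolated value = (8·A(h/2) − A(h)) / (8 − 1)
= (8·(-2.276998) − (-2.134628)) / 7
= -16.081356 / 7 = -2.297337

-2.2973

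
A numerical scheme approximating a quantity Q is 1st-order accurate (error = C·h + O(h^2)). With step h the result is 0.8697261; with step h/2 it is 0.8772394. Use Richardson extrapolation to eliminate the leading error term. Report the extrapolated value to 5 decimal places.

0.88475

Extrapolated value = (2·A(h/2) − A(h)) / (2 − 1)
= (2·0.8772394 − 0.8697261) / 1
= 0.8847527 / 1 = 0.8847527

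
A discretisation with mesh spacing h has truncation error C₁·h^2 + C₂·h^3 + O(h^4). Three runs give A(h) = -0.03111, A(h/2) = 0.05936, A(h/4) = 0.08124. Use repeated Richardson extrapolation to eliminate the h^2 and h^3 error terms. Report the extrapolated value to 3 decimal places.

0.088

First eliminate the h^2 term (factor 2^2 = 4):
  B₁ = (4·0.05936 − (-0.03111))/3 = 0.08952
  B₂ = (4·0.08124 − 0.05936)/3 = 0.08853
Then eliminate the h^3 term (factor 2^3 = 8):
  (8·0.08853 − 0.08952)/7 = 0.08839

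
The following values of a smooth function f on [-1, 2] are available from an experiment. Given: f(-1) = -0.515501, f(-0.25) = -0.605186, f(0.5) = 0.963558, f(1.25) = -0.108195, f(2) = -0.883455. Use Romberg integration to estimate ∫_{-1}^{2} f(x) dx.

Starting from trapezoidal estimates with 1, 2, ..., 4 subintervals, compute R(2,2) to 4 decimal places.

-0.7019

R(0,0) (trapezoid, 1 panel, h=3.0000): -2.098434
R(1,0) (trapezoid, 2 panels, h=1.5000): 0.396120
R(2,0) (trapezoid, 4 panels, h=0.7500): -0.336976
R(1,1) = 0.396120 + (0.396120 − (-2.098434))/3 = 1.227638
R(2,1) = -0.336976 + (-0.336976 − 0.396120)/3 = -0.581341
R(2,2) = -0.581341 + (-0.581341 − 1.227638)/15 = -0.701940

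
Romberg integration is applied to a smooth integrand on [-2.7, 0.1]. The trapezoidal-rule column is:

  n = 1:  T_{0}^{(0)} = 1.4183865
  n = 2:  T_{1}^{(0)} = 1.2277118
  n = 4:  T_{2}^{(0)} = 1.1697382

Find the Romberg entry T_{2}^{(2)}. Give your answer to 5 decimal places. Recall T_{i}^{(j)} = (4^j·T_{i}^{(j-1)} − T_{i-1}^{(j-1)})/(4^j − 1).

Richardson extrapolation on the trapezoidal column (denominator 4−1=3):
T_{1}^{(1)} = (4·1.2277118 − 1.4183865) / 3 = 1.1641536
T_{2}^{(1)} = 1.1697382 + (1.1697382 − 1.2277118)/3 = 1.1504137
T_{2}^{(2)} = 1.1504137 + (1.1504137 − 1.1641536)/15 = 1.1494977

1.14950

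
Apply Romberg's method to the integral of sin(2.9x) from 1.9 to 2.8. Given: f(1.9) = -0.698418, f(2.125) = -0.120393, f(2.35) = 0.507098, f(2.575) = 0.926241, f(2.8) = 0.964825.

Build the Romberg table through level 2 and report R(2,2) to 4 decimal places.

0.3374

R(0,0) (trapezoid, 1 panel, h=0.9000): 0.119883
R(1,0) (trapezoid, 2 panels, h=0.4500): 0.288136
R(2,0) (trapezoid, 4 panels, h=0.2250): 0.325384
R(1,1) = 0.288136 + (0.288136 − 0.119883)/3 = 0.344220
R(2,1) = 0.325384 + (0.325384 − 0.288136)/3 = 0.337800
R(2,2) = 0.337800 + (0.337800 − 0.344220)/15 = 0.337372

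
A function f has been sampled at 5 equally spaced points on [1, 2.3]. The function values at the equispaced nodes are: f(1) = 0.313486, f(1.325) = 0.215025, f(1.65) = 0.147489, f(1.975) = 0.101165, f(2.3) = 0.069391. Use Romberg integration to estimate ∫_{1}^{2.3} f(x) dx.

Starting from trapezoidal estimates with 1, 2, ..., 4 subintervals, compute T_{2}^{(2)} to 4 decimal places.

T_{0}^{(0)} (trapezoid, 1 panel, h=1.3000): 0.248870
T_{1}^{(0)} (trapezoid, 2 panels, h=0.6500): 0.220303
T_{2}^{(0)} (trapezoid, 4 panels, h=0.3250): 0.212913
T_{1}^{(1)} = 0.220303 + (0.220303 − 0.248870)/3 = 0.210781
T_{2}^{(1)} = 0.212913 + (0.212913 − 0.220303)/3 = 0.210450
T_{2}^{(2)} = 0.210450 + (0.210450 − 0.210781)/15 = 0.210428

0.2104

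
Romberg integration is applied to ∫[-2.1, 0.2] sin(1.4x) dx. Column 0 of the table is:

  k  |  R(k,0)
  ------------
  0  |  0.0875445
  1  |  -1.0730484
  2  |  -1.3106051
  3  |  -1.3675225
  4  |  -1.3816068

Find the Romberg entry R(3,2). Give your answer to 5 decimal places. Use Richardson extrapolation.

-1.38628

Richardson extrapolation on the trapezoidal column (denominator 4−1=3):
R(2,1) = -1.3106051 + (-1.3106051 − (-1.0730484))/3 = -1.3897907
R(3,1) = -1.3675225 + (-1.3675225 − (-1.3106051))/3 = -1.3864950
R(3,2) = -1.3864950 + (-1.3864950 − (-1.3897907))/15 = -1.3862753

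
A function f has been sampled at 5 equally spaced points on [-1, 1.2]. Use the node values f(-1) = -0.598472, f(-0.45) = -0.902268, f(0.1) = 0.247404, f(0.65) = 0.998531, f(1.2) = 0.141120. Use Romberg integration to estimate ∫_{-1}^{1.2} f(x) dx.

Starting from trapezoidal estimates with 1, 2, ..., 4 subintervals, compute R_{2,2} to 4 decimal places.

0.0696

R_{0,0} (trapezoid, 1 panel, h=2.2000): -0.503087
R_{1,0} (trapezoid, 2 panels, h=1.1000): 0.020601
R_{2,0} (trapezoid, 4 panels, h=0.5500): 0.063245
R_{1,1} = 0.020601 + (0.020601 − (-0.503087))/3 = 0.195164
R_{2,1} = 0.063245 + (0.063245 − 0.020601)/3 = 0.077460
R_{2,2} = 0.077460 + (0.077460 − 0.195164)/15 = 0.069613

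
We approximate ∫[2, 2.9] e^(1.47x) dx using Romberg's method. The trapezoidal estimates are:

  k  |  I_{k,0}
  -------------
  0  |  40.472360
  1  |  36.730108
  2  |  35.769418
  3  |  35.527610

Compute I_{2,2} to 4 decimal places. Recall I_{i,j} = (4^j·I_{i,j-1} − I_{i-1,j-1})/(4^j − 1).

35.4470

Richardson extrapolation on the trapezoidal column (denominator 4−1=3):
I_{1,1} = 36.730108 + (36.730108 − 40.472360)/3 = 35.482691
I_{2,1} = (4·35.769418 − 36.730108) / 3 = 35.449188
I_{2,2} = 35.449188 + (35.449188 − 35.482691)/15 = 35.446954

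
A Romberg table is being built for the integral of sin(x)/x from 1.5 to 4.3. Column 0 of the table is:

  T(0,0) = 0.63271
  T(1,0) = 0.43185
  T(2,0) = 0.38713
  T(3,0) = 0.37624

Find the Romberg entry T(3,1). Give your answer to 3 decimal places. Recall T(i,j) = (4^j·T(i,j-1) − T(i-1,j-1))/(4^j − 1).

Richardson extrapolation on the trapezoidal column (denominator 4−1=3):
T(3,1) = (4·0.37624 − 0.38713) / 3 = 0.37261

0.373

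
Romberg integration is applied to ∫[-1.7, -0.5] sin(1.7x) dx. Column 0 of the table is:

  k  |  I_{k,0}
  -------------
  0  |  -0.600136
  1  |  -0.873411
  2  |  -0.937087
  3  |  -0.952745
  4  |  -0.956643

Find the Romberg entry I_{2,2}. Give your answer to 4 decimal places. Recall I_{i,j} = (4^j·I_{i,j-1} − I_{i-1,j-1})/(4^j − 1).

-0.9579

Richardson extrapolation on the trapezoidal column (denominator 4−1=3):
I_{1,1} = (4·(-0.873411) − (-0.600136)) / 3 = -0.964503
I_{2,1} = -0.937087 + (-0.937087 − (-0.873411))/3 = -0.958312
I_{2,2} = (16·(-0.958312) − (-0.964503)) / 15 = -0.957899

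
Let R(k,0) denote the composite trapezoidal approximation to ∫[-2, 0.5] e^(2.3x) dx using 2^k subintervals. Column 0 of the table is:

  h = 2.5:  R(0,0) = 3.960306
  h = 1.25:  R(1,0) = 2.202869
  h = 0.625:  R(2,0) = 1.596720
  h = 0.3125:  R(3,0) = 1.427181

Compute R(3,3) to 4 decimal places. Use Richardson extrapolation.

R(1,1) = (4·2.202869 − 3.960306) / 3 = 1.617057
R(2,1) = 1.596720 + (1.596720 − 2.202869)/3 = 1.394670
R(3,1) = (4·1.427181 − 1.596720) / 3 = 1.370668
R(2,2) = (16·1.394670 − 1.617057) / 15 = 1.379844
R(3,2) = 1.370668 + (1.370668 − 1.394670)/15 = 1.369068
R(3,3) = 1.369068 + (1.369068 − 1.379844)/63 = 1.368897

1.3689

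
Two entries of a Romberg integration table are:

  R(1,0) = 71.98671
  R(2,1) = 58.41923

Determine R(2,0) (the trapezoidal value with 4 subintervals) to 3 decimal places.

From R(2,1) = (4·R(2,0) − R(1,0))/3, solve for R(2,0):
4·R(2,0) = 3·58.41923 + 71.98671 = 247.24440
R(2,0) = 61.81110

61.811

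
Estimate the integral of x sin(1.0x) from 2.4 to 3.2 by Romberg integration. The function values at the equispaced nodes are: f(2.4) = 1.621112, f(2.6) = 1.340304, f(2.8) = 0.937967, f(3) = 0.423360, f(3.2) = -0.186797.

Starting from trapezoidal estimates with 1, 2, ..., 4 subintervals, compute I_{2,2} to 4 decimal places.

I_{0,0} (trapezoid, 1 panel, h=0.8000): 0.573726
I_{1,0} (trapezoid, 2 panels, h=0.4000): 0.662050
I_{2,0} (trapezoid, 4 panels, h=0.2000): 0.683758
I_{1,1} = 0.662050 + (0.662050 − 0.573726)/3 = 0.691491
I_{2,1} = 0.683758 + (0.683758 − 0.662050)/3 = 0.690994
I_{2,2} = 0.690994 + (0.690994 − 0.691491)/15 = 0.690961

0.6910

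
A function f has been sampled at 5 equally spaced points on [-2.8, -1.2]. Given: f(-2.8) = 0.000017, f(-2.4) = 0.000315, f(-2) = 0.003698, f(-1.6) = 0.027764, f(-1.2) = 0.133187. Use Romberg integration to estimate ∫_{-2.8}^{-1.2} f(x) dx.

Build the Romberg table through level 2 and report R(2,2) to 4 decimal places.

0.0333

R(0,0) (trapezoid, 1 panel, h=1.6000): 0.106563
R(1,0) (trapezoid, 2 panels, h=0.8000): 0.056240
R(2,0) (trapezoid, 4 panels, h=0.4000): 0.039352
R(1,1) = 0.056240 + (0.056240 − 0.106563)/3 = 0.039466
R(2,1) = 0.039352 + (0.039352 − 0.056240)/3 = 0.033723
R(2,2) = 0.033723 + (0.033723 − 0.039466)/15 = 0.033340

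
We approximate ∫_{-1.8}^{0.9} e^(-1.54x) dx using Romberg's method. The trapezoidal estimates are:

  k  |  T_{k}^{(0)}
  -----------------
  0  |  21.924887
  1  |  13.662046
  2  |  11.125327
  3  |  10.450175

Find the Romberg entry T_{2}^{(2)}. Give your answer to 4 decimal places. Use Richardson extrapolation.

10.2379

Richardson extrapolation on the trapezoidal column (denominator 4−1=3):
T_{1}^{(1)} = 13.662046 + (13.662046 − 21.924887)/3 = 10.907766
T_{2}^{(1)} = (4·11.125327 − 13.662046) / 3 = 10.279754
T_{2}^{(2)} = (16·10.279754 − 10.907766) / 15 = 10.237887
(Column j=1 coincides with Simpson's rule on the same nodes.)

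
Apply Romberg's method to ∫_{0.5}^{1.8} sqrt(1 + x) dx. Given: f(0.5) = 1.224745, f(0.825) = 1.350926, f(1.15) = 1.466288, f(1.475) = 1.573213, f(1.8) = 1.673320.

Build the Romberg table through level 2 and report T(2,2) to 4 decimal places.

1.8988

T(0,0) (trapezoid, 1 panel, h=1.3000): 1.883742
T(1,0) (trapezoid, 2 panels, h=0.6500): 1.894958
T(2,0) (trapezoid, 4 panels, h=0.3250): 1.897824
T(1,1) = 1.894958 + (1.894958 − 1.883742)/3 = 1.898697
T(2,1) = 1.897824 + (1.897824 − 1.894958)/3 = 1.898779
T(2,2) = 1.898779 + (1.898779 − 1.898697)/15 = 1.898784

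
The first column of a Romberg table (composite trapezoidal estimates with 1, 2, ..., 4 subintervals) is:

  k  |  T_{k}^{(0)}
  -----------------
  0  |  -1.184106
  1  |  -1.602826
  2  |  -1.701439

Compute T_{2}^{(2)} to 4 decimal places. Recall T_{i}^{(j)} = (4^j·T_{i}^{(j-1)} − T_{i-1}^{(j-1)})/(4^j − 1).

T_{1}^{(1)} = (4·(-1.602826) − (-1.184106)) / 3 = -1.742399
T_{2}^{(1)} = (4·(-1.701439) − (-1.602826)) / 3 = -1.734310
T_{2}^{(2)} = (16·(-1.734310) − (-1.742399)) / 15 = -1.733771

-1.7338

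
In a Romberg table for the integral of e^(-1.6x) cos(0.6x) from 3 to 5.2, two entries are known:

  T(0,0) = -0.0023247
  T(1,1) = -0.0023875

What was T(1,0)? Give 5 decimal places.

-0.00237

From T(1,1) = (4·T(1,0) − T(0,0))/3, solve for T(1,0):
4·T(1,0) = 3·(-0.0023875) + (-0.0023247) = -0.0094872
T(1,0) = -0.0023718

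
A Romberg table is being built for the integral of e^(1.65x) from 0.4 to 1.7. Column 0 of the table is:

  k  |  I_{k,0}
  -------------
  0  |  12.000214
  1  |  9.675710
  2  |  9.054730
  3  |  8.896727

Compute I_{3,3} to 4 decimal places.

8.8438

Richardson extrapolation on the trapezoidal column (denominator 4−1=3):
I_{1,1} = (4·9.675710 − 12.000214) / 3 = 8.900875
I_{2,1} = (4·9.054730 − 9.675710) / 3 = 8.847737
I_{3,1} = (4·8.896727 − 9.054730) / 3 = 8.844059
I_{2,2} = 8.847737 + (8.847737 − 8.900875)/15 = 8.844194
I_{3,2} = 8.844059 + (8.844059 − 8.847737)/15 = 8.843814
I_{3,3} = (64·8.843814 − 8.844194) / 63 = 8.843808
(Column j=1 coincides with Simpson's rule on the same nodes.)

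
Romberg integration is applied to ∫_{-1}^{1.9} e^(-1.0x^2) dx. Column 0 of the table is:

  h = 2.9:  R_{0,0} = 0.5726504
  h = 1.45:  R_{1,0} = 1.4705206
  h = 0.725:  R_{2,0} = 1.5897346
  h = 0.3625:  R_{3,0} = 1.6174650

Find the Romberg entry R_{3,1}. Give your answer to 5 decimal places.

1.62671

R_{3,1} = (4·1.6174650 − 1.5897346) / 3 = 1.6267085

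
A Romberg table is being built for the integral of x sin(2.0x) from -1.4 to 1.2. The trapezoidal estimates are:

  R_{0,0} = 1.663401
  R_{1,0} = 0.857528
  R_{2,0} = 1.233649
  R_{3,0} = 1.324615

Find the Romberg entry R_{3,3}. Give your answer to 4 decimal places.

1.3538

R_{1,1} = 0.857528 + (0.857528 − 1.663401)/3 = 0.588904
R_{2,1} = (4·1.233649 − 0.857528) / 3 = 1.359023
R_{3,1} = 1.324615 + (1.324615 − 1.233649)/3 = 1.354937
R_{2,2} = 1.359023 + (1.359023 − 0.588904)/15 = 1.410364
R_{3,2} = (16·1.354937 − 1.359023) / 15 = 1.354665
R_{3,3} = 1.354665 + (1.354665 − 1.410364)/63 = 1.353781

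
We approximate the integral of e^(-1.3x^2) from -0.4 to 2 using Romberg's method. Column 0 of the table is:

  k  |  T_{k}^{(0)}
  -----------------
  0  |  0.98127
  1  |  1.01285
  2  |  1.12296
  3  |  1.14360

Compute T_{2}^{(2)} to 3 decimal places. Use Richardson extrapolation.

1.169

Richardson extrapolation on the trapezoidal column (denominator 4−1=3):
T_{1}^{(1)} = (4·1.01285 − 0.98127) / 3 = 1.02338
T_{2}^{(1)} = 1.12296 + (1.12296 − 1.01285)/3 = 1.15966
T_{2}^{(2)} = (16·1.15966 − 1.02338) / 15 = 1.16875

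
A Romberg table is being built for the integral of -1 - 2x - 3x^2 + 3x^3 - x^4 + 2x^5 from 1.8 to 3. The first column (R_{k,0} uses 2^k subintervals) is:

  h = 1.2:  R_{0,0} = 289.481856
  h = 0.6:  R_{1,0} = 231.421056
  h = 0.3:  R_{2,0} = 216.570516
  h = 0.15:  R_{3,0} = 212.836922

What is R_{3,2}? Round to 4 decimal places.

Richardson extrapolation on the trapezoidal column (denominator 4−1=3):
R_{2,1} = 216.570516 + (216.570516 − 231.421056)/3 = 211.620336
R_{3,1} = 212.836922 + (212.836922 − 216.570516)/3 = 211.592391
R_{3,2} = 211.592391 + (211.592391 − 211.620336)/15 = 211.590528

211.5905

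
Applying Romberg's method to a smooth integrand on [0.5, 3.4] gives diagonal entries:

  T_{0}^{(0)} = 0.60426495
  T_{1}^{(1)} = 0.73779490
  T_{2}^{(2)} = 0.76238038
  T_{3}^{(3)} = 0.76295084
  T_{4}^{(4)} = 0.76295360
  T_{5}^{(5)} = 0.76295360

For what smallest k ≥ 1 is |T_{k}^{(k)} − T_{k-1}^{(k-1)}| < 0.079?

|T_{1}^{(1)} − T_{0}^{(0)}| = 0.13352995 ≥ 0.079
|T_{2}^{(2)} − T_{1}^{(1)}| = 0.02458548 < 0.079

k = 2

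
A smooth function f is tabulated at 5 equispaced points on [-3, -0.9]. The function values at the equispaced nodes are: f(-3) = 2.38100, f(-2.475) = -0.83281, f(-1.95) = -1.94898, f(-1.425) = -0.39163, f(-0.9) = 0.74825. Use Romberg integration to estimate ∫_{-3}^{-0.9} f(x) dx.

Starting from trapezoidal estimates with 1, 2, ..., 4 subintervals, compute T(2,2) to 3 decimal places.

T(0,0) (trapezoid, 1 panel, h=2.1000): 3.28571
T(1,0) (trapezoid, 2 panels, h=1.0500): -0.40357
T(2,0) (trapezoid, 4 panels, h=0.5250): -0.84462
T(1,1) = -0.40357 + (-0.40357 − 3.28571)/3 = -1.63333
T(2,1) = -0.84462 + (-0.84462 − (-0.40357))/3 = -0.99164
T(2,2) = -0.99164 + (-0.99164 − (-1.63333))/15 = -0.94886

-0.949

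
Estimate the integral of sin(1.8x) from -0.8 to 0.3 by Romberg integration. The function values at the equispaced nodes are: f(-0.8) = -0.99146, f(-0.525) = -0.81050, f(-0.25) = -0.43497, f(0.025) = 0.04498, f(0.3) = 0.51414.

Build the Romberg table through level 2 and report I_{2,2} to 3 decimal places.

I_{0,0} (trapezoid, 1 panel, h=1.1000): -0.26253
I_{1,0} (trapezoid, 2 panels, h=0.5500): -0.37050
I_{2,0} (trapezoid, 4 panels, h=0.2750): -0.39577
I_{1,1} = -0.37050 + (-0.37050 − (-0.26253))/3 = -0.40649
I_{2,1} = -0.39577 + (-0.39577 − (-0.37050))/3 = -0.40419
I_{2,2} = -0.40419 + (-0.40419 − (-0.40649))/15 = -0.40404

-0.404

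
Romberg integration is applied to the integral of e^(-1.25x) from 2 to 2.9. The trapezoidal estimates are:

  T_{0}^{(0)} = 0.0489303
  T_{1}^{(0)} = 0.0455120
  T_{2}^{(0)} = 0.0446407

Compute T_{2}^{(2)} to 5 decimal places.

0.04435

T_{1}^{(1)} = (4·0.0455120 − 0.0489303) / 3 = 0.0443726
T_{2}^{(1)} = (4·0.0446407 − 0.0455120) / 3 = 0.0443503
T_{2}^{(2)} = (16·0.0443503 − 0.0443726) / 15 = 0.0443488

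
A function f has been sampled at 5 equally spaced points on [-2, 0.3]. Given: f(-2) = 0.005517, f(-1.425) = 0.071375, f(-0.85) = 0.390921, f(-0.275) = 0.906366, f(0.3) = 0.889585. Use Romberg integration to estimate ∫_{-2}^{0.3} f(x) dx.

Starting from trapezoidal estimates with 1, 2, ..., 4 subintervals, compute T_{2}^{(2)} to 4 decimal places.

1.0796

T_{0}^{(0)} (trapezoid, 1 panel, h=2.3000): 1.029367
T_{1}^{(0)} (trapezoid, 2 panels, h=1.1500): 0.964243
T_{2}^{(0)} (trapezoid, 4 panels, h=0.5750): 1.044322
T_{1}^{(1)} = 0.964243 + (0.964243 − 1.029367)/3 = 0.942535
T_{2}^{(1)} = 1.044322 + (1.044322 − 0.964243)/3 = 1.071015
T_{2}^{(2)} = 1.071015 + (1.071015 − 0.942535)/15 = 1.079580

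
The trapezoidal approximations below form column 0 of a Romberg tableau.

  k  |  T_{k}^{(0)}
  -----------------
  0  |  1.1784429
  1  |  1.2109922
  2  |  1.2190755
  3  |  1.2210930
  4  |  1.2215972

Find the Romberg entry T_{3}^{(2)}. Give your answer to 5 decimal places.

Richardson extrapolation on the trapezoidal column (denominator 4−1=3):
T_{2}^{(1)} = (4·1.2190755 − 1.2109922) / 3 = 1.2217699
T_{3}^{(1)} = 1.2210930 + (1.2210930 − 1.2190755)/3 = 1.2217655
T_{3}^{(2)} = (16·1.2217655 − 1.2217699) / 15 = 1.2217652
(Column j=1 coincides with Simpson's rule on the same nodes.)

1.22177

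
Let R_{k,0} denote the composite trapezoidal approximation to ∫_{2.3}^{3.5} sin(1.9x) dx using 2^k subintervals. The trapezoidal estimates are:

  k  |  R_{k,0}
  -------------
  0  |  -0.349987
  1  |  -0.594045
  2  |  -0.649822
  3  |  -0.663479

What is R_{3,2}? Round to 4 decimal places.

-0.6680

Richardson extrapolation on the trapezoidal column (denominator 4−1=3):
R_{2,1} = (4·(-0.649822) − (-0.594045)) / 3 = -0.668414
R_{3,1} = (4·(-0.663479) − (-0.649822)) / 3 = -0.668031
R_{3,2} = (16·(-0.668031) − (-0.668414)) / 15 = -0.668005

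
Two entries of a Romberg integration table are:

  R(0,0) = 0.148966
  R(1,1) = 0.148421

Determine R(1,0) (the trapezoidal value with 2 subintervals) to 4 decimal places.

0.1486

From R(1,1) = (4·R(1,0) − R(0,0))/3, solve for R(1,0):
4·R(1,0) = 3·0.148421 + 0.148966 = 0.594229
R(1,0) = 0.148557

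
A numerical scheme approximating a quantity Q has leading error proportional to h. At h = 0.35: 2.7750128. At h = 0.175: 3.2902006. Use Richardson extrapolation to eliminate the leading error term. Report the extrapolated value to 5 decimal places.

3.80539

The leading error scales as h; refining by a factor of 2 reduces it by 2^1 = 2.
Extrapolated value = (2·A(h/2) − A(h)) / (2 − 1)
= (2·3.2902006 − 2.7750128) / 1
= 3.8053884 / 1 = 3.8053884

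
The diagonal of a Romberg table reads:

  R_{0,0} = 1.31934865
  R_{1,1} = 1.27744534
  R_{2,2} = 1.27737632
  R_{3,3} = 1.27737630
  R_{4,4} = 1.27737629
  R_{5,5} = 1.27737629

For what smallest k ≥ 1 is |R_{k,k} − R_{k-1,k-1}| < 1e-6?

|R_{1,1} − R_{0,0}| = 0.04190331 ≥ 1e-6
|R_{2,2} − R_{1,1}| = 0.00006902 ≥ 1e-6
|R_{3,3} − R_{2,2}| = 0.00000002 < 1e-6

k = 3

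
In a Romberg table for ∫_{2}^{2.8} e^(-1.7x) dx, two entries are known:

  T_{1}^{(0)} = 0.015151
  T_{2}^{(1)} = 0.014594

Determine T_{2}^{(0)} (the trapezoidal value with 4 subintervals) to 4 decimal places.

0.0147

From T_{2}^{(1)} = (4·T_{2}^{(0)} − T_{1}^{(0)})/3, solve for T_{2}^{(0)}:
4·T_{2}^{(0)} = 3·0.014594 + 0.015151 = 0.058933
T_{2}^{(0)} = 0.014733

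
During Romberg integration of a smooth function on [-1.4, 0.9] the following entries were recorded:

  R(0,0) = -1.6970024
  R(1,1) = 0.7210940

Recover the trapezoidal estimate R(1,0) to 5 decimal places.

From R(1,1) = (4·R(1,0) − R(0,0))/3, solve for R(1,0):
4·R(1,0) = 3·0.7210940 + (-1.6970024) = 0.4662796
R(1,0) = 0.1165699

0.11657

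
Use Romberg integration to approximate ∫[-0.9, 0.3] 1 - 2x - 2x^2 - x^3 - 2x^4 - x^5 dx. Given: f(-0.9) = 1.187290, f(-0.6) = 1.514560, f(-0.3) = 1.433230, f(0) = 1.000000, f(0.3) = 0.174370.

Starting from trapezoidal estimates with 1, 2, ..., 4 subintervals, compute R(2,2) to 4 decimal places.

1.4293

R(0,0) (trapezoid, 1 panel, h=1.2000): 0.816996
R(1,0) (trapezoid, 2 panels, h=0.6000): 1.268436
R(2,0) (trapezoid, 4 panels, h=0.3000): 1.388586
R(1,1) = 1.268436 + (1.268436 − 0.816996)/3 = 1.418916
R(2,1) = 1.388586 + (1.388586 − 1.268436)/3 = 1.428636
R(2,2) = 1.428636 + (1.428636 − 1.418916)/15 = 1.429284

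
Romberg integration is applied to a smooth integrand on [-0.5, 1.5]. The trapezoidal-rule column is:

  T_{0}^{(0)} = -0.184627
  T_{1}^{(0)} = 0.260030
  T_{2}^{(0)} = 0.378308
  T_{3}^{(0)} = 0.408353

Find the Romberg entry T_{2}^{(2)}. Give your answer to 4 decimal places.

T_{1}^{(1)} = 0.260030 + (0.260030 − (-0.184627))/3 = 0.408249
T_{2}^{(1)} = 0.378308 + (0.378308 − 0.260030)/3 = 0.417734
T_{2}^{(2)} = (16·0.417734 − 0.408249) / 15 = 0.418366
(Column j=1 coincides with Simpson's rule on the same nodes.)

0.4184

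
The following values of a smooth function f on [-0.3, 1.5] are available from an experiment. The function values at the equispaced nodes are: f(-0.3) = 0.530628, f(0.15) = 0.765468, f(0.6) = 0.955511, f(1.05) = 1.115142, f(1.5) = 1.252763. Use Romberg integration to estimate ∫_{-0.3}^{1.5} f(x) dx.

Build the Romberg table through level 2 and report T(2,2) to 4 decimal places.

T(0,0) (trapezoid, 1 panel, h=1.8000): 1.605052
T(1,0) (trapezoid, 2 panels, h=0.9000): 1.662486
T(2,0) (trapezoid, 4 panels, h=0.4500): 1.677517
T(1,1) = 1.662486 + (1.662486 − 1.605052)/3 = 1.681631
T(2,1) = 1.677517 + (1.677517 − 1.662486)/3 = 1.682527
T(2,2) = 1.682527 + (1.682527 − 1.681631)/15 = 1.682587

1.6826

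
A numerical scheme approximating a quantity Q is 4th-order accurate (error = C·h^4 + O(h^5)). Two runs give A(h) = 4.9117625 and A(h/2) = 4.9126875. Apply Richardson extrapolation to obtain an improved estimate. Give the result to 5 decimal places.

4.91275

Extrapolated value = (16·A(h/2) − A(h)) / (16 − 1)
= (16·4.9126875 − 4.9117625) / 15
= 73.6912375 / 15 = 4.9127492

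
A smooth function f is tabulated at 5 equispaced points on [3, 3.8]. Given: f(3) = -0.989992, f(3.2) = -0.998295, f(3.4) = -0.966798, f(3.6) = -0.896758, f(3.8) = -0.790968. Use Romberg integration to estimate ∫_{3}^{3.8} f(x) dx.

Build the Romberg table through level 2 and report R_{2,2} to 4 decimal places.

R_{0,0} (trapezoid, 1 panel, h=0.8000): -0.712384
R_{1,0} (trapezoid, 2 panels, h=0.4000): -0.742911
R_{2,0} (trapezoid, 4 panels, h=0.2000): -0.750466
R_{1,1} = -0.742911 + (-0.742911 − (-0.712384))/3 = -0.753087
R_{2,1} = -0.750466 + (-0.750466 − (-0.742911))/3 = -0.752984
R_{2,2} = -0.752984 + (-0.752984 − (-0.753087))/15 = -0.752977

-0.7530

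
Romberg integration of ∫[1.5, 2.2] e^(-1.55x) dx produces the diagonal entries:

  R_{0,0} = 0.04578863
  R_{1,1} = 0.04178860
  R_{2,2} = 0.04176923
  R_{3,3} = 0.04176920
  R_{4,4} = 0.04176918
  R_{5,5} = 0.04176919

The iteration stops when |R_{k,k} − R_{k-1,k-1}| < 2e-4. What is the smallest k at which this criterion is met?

|R_{1,1} − R_{0,0}| = 0.00400003 ≥ 2e-4
|R_{2,2} − R_{1,1}| = 0.00001937 < 2e-4

k = 2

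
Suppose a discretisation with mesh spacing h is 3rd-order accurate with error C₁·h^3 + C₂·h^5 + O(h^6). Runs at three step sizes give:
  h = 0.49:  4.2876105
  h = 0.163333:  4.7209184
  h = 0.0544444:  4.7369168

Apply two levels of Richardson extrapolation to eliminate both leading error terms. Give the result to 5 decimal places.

4.73753

First eliminate the h^3 term (factor 3^3 = 27):
  B₁ = (27·4.7209184 − 4.2876105)/26 = 4.7375841
  B₂ = (27·4.7369168 − 4.7209184)/26 = 4.7375321
Then eliminate the h^5 term (factor 3^5 = 243):
  (243·4.7375321 − 4.7375841)/242 = 4.7375319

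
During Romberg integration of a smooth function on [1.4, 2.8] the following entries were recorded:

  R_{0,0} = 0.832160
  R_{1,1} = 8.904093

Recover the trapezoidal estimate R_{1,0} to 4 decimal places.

From R_{1,1} = (4·R_{1,0} − R_{0,0})/3, solve for R_{1,0}:
4·R_{1,0} = 3·8.904093 + 0.832160 = 27.544439
R_{1,0} = 6.886110

6.8861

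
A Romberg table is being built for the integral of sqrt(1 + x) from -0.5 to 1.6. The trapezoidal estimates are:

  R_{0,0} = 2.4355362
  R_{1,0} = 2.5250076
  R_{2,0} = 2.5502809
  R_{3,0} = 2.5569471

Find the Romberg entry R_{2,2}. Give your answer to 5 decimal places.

2.55896

R_{1,1} = (4·2.5250076 − 2.4355362) / 3 = 2.5548314
R_{2,1} = 2.5502809 + (2.5502809 − 2.5250076)/3 = 2.5587053
R_{2,2} = 2.5587053 + (2.5587053 − 2.5548314)/15 = 2.5589636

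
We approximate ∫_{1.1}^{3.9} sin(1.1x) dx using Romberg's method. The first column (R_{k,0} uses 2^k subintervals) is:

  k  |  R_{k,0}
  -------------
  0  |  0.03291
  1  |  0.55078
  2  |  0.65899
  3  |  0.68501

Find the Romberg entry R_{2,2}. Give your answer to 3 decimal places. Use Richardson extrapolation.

Richardson extrapolation on the trapezoidal column (denominator 4−1=3):
R_{1,1} = (4·0.55078 − 0.03291) / 3 = 0.72340
R_{2,1} = (4·0.65899 − 0.55078) / 3 = 0.69506
R_{2,2} = 0.69506 + (0.69506 − 0.72340)/15 = 0.69317

0.693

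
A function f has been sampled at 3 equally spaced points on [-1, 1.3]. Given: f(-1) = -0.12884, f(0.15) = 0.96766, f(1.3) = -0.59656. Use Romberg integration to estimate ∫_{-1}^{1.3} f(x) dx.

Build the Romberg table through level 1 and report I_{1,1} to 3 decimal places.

1.206

I_{0,0} (trapezoid, 1 panel, h=2.3000): -0.83421
I_{1,0} (trapezoid, 2 panels, h=1.1500): 0.69570
I_{1,1} = 0.69570 + (0.69570 − (-0.83421))/3 = 1.20567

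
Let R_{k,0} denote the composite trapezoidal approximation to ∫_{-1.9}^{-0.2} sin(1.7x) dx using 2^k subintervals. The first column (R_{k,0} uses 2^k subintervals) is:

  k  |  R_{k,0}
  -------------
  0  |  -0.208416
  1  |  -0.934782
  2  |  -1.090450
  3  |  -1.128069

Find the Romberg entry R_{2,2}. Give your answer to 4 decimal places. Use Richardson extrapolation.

Richardson extrapolation on the trapezoidal column (denominator 4−1=3):
R_{1,1} = (4·(-0.934782) − (-0.208416)) / 3 = -1.176904
R_{2,1} = (4·(-1.090450) − (-0.934782)) / 3 = -1.142339
R_{2,2} = (16·(-1.142339) − (-1.176904)) / 15 = -1.140035
(Column j=1 coincides with Simpson's rule on the same nodes.)

-1.1400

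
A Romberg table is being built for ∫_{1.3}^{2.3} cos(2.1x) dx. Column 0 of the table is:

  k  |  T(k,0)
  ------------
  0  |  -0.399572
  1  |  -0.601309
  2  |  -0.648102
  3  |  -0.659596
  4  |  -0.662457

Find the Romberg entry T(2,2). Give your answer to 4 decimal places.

T(1,1) = (4·(-0.601309) − (-0.399572)) / 3 = -0.668555
T(2,1) = (4·(-0.648102) − (-0.601309)) / 3 = -0.663700
T(2,2) = -0.663700 + (-0.663700 − (-0.668555))/15 = -0.663376

-0.6634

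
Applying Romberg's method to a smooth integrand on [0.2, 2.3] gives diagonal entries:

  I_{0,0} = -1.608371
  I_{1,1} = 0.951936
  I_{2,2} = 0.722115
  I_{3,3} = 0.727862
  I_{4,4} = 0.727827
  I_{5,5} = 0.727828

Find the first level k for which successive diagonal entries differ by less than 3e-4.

k = 4

|I_{1,1} − I_{0,0}| = 2.560307 ≥ 3e-4
|I_{2,2} − I_{1,1}| = 0.229821 ≥ 3e-4
|I_{3,3} − I_{2,2}| = 0.005747 ≥ 3e-4
|I_{4,4} − I_{3,3}| = 0.000035 < 3e-4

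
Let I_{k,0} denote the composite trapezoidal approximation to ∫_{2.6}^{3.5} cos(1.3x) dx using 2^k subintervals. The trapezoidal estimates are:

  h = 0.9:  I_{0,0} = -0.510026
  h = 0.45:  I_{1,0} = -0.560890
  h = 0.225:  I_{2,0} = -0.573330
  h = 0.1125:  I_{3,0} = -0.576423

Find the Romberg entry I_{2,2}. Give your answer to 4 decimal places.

I_{1,1} = (4·(-0.560890) − (-0.510026)) / 3 = -0.577845
I_{2,1} = -0.573330 + (-0.573330 − (-0.560890))/3 = -0.577477
I_{2,2} = -0.577477 + (-0.577477 − (-0.577845))/15 = -0.577452
(Column j=1 coincides with Simpson's rule on the same nodes.)

-0.5775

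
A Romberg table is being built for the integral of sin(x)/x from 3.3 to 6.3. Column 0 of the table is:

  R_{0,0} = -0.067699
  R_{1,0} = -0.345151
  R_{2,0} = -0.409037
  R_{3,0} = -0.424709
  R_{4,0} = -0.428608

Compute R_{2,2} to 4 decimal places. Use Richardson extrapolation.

-0.4298

R_{1,1} = (4·(-0.345151) − (-0.067699)) / 3 = -0.437635
R_{2,1} = (4·(-0.409037) − (-0.345151)) / 3 = -0.430332
R_{2,2} = -0.430332 + (-0.430332 − (-0.437635))/15 = -0.429845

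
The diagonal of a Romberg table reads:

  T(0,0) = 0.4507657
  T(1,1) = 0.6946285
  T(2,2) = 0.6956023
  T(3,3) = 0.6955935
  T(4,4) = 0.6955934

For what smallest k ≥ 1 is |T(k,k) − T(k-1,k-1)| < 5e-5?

k = 3

|T(1,1) − T(0,0)| = 0.2438628 ≥ 5e-5
|T(2,2) − T(1,1)| = 0.0009738 ≥ 5e-5
|T(3,3) − T(2,2)| = 0.0000088 < 5e-5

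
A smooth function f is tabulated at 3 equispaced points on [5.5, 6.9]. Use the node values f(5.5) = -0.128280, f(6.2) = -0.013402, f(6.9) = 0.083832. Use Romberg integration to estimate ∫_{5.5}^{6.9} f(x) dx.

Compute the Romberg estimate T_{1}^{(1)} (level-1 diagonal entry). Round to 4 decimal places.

-0.0229

T_{0}^{(0)} (trapezoid, 1 panel, h=1.4000): -0.031114
T_{1}^{(0)} (trapezoid, 2 panels, h=0.7000): -0.024938
T_{1}^{(1)} = -0.024938 + (-0.024938 − (-0.031114))/3 = -0.022879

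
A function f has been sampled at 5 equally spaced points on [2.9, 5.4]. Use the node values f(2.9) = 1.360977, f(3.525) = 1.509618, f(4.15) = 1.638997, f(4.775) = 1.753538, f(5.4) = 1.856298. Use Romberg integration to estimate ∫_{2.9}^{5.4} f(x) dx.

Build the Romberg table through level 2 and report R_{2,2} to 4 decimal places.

R_{0,0} (trapezoid, 1 panel, h=2.5000): 4.021594
R_{1,0} (trapezoid, 2 panels, h=1.2500): 4.059543
R_{2,0} (trapezoid, 4 panels, h=0.6250): 4.069244
R_{1,1} = 4.059543 + (4.059543 − 4.021594)/3 = 4.072193
R_{2,1} = 4.069244 + (4.069244 − 4.059543)/3 = 4.072478
R_{2,2} = 4.072478 + (4.072478 − 4.072193)/15 = 4.072497

4.0725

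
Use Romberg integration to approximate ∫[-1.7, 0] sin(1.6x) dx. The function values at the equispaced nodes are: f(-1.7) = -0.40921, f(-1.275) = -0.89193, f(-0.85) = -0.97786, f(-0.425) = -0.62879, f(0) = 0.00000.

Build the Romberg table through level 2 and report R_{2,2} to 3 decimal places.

-1.195

R_{0,0} (trapezoid, 1 panel, h=1.7000): -0.34783
R_{1,0} (trapezoid, 2 panels, h=0.8500): -1.00510
R_{2,0} (trapezoid, 4 panels, h=0.4250): -1.14885
R_{1,1} = -1.00510 + (-1.00510 − (-0.34783))/3 = -1.22419
R_{2,1} = -1.14885 + (-1.14885 − (-1.00510))/3 = -1.19677
R_{2,2} = -1.19677 + (-1.19677 − (-1.22419))/15 = -1.19494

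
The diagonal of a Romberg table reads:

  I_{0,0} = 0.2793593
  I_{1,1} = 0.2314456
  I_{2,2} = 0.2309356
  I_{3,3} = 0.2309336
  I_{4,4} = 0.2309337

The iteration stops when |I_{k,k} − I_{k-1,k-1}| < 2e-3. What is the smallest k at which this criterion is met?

|I_{1,1} − I_{0,0}| = 0.0479137 ≥ 2e-3
|I_{2,2} − I_{1,1}| = 0.0005100 < 2e-3

k = 2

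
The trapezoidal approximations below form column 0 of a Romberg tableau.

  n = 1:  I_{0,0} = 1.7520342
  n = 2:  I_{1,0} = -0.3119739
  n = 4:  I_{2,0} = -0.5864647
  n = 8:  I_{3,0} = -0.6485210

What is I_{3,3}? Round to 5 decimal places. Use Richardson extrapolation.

-0.66882

Richardson extrapolation on the trapezoidal column (denominator 4−1=3):
I_{1,1} = -0.3119739 + (-0.3119739 − 1.7520342)/3 = -0.9999766
I_{2,1} = (4·(-0.5864647) − (-0.3119739)) / 3 = -0.6779616
I_{3,1} = (4·(-0.6485210) − (-0.5864647)) / 3 = -0.6692064
I_{2,2} = (16·(-0.6779616) − (-0.9999766)) / 15 = -0.6564939
I_{3,2} = (16·(-0.6692064) − (-0.6779616)) / 15 = -0.6686227
I_{3,3} = (64·(-0.6686227) − (-0.6564939)) / 63 = -0.6688152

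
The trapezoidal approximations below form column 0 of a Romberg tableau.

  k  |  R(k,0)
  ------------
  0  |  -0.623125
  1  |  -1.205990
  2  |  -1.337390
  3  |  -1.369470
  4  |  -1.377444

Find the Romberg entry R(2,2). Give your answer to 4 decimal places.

-1.3799

R(1,1) = -1.205990 + (-1.205990 − (-0.623125))/3 = -1.400278
R(2,1) = (4·(-1.337390) − (-1.205990)) / 3 = -1.381190
R(2,2) = (16·(-1.381190) − (-1.400278)) / 15 = -1.379917
(Column j=1 coincides with Simpson's rule on the same nodes.)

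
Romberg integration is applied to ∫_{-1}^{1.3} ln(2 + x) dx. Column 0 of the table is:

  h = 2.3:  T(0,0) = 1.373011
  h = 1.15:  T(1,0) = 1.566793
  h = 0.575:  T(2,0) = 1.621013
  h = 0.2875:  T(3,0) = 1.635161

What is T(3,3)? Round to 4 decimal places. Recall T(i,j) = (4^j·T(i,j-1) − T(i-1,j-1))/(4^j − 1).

Richardson extrapolation on the trapezoidal column (denominator 4−1=3):
T(1,1) = 1.566793 + (1.566793 − 1.373011)/3 = 1.631387
T(2,1) = 1.621013 + (1.621013 − 1.566793)/3 = 1.639086
T(3,1) = 1.635161 + (1.635161 − 1.621013)/3 = 1.639877
T(2,2) = 1.639086 + (1.639086 − 1.631387)/15 = 1.639599
T(3,2) = (16·1.639877 − 1.639086) / 15 = 1.639930
T(3,3) = (64·1.639930 − 1.639599) / 63 = 1.639935

1.6399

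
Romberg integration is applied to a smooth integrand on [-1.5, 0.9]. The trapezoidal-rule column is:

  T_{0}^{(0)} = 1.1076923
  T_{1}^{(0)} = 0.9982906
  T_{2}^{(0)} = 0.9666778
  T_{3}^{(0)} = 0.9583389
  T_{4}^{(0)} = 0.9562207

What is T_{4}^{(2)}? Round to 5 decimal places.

T_{3}^{(1)} = (4·0.9583389 − 0.9666778) / 3 = 0.9555593
T_{4}^{(1)} = 0.9562207 + (0.9562207 − 0.9583389)/3 = 0.9555146
T_{4}^{(2)} = 0.9555146 + (0.9555146 − 0.9555593)/15 = 0.9555116
(Column j=1 coincides with Simpson's rule on the same nodes.)

0.95551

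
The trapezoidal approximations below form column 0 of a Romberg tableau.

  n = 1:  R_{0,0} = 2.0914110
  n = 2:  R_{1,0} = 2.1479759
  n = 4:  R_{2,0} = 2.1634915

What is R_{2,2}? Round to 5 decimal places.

2.16879

Richardson extrapolation on the trapezoidal column (denominator 4−1=3):
R_{1,1} = 2.1479759 + (2.1479759 − 2.0914110)/3 = 2.1668309
R_{2,1} = (4·2.1634915 − 2.1479759) / 3 = 2.1686634
R_{2,2} = (16·2.1686634 − 2.1668309) / 15 = 2.1687856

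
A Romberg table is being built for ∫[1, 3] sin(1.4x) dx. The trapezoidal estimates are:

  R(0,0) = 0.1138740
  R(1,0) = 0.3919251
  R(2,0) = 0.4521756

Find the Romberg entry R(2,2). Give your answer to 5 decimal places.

R(1,1) = (4·0.3919251 − 0.1138740) / 3 = 0.4846088
R(2,1) = (4·0.4521756 − 0.3919251) / 3 = 0.4722591
R(2,2) = 0.4722591 + (0.4722591 − 0.4846088)/15 = 0.4714358

0.47144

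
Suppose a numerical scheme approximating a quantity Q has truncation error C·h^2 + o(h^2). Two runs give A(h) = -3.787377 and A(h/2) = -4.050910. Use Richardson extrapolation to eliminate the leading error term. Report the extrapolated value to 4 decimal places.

The leading error scales as h^2; refining by a factor of 2 reduces it by 2^2 = 4.
Extrapolated value = (4·A(h/2) − A(h)) / (4 − 1)
= (4·(-4.050910) − (-3.787377)) / 3
= -12.416263 / 3 = -4.138754

-4.1388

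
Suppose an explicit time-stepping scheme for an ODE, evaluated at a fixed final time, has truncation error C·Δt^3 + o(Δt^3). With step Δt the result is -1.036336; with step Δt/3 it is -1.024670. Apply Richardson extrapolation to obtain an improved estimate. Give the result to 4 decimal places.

The leading error scales as Δt^3; refining by a factor of 3 reduces it by 3^3 = 27.
Extrapolated value = (27·A(Δt/3) − A(Δt)) / (27 − 1)
= (27·(-1.024670) − (-1.036336)) / 26
= -26.629754 / 26 = -1.024221

-1.0242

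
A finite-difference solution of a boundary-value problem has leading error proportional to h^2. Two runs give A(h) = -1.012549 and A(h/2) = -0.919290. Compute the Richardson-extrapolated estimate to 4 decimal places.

The leading error scales as h^2; refining by a factor of 2 reduces it by 2^2 = 4.
Extrapolated value = (4·A(h/2) − A(h)) / (4 − 1)
= (4·(-0.919290) − (-1.012549)) / 3
= -2.664611 / 3 = -0.888204

-0.8882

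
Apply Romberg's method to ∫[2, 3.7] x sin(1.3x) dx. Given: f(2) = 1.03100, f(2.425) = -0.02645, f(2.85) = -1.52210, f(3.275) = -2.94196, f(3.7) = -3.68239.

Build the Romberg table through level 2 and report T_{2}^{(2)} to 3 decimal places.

T_{0}^{(0)} (trapezoid, 1 panel, h=1.7000): -2.25368
T_{1}^{(0)} (trapezoid, 2 panels, h=0.8500): -2.42063
T_{2}^{(0)} (trapezoid, 4 panels, h=0.4250): -2.47189
T_{1}^{(1)} = -2.42063 + (-2.42063 − (-2.25368))/3 = -2.47628
T_{2}^{(1)} = -2.47189 + (-2.47189 − (-2.42063))/3 = -2.48898
T_{2}^{(2)} = -2.48898 + (-2.48898 − (-2.47628))/15 = -2.48983

-2.490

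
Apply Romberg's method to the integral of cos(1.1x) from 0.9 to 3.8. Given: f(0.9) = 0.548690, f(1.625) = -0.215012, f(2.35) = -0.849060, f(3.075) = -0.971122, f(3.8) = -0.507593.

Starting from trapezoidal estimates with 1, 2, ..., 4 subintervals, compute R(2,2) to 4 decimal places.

-1.5421

R(0,0) (trapezoid, 1 panel, h=2.9000): 0.059591
R(1,0) (trapezoid, 2 panels, h=1.4500): -1.201342
R(2,0) (trapezoid, 4 panels, h=0.7250): -1.460618
R(1,1) = -1.201342 + (-1.201342 − 0.059591)/3 = -1.621653
R(2,1) = -1.460618 + (-1.460618 − (-1.201342))/3 = -1.547043
R(2,2) = -1.547043 + (-1.547043 − (-1.621653))/15 = -1.542069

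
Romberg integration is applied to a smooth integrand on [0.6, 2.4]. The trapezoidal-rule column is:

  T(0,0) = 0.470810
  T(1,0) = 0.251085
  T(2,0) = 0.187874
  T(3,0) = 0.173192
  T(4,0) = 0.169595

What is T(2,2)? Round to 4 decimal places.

T(1,1) = (4·0.251085 − 0.470810) / 3 = 0.177843
T(2,1) = (4·0.187874 − 0.251085) / 3 = 0.166804
T(2,2) = (16·0.166804 − 0.177843) / 15 = 0.166068

0.1661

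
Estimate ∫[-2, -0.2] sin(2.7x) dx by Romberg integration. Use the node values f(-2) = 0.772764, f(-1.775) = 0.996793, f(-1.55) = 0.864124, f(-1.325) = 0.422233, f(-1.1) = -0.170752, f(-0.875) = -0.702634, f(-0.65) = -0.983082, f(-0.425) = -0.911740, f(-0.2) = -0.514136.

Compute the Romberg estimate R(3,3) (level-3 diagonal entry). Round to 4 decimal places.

-0.0826

R(0,0) (trapezoid, 1 panel, h=1.8000): 0.232765
R(1,0) (trapezoid, 2 panels, h=0.9000): -0.037294
R(2,0) (trapezoid, 4 panels, h=0.4500): -0.072178
R(3,0) (trapezoid, 8 panels, h=0.2250): -0.080042
R(1,1) = -0.037294 + (-0.037294 − 0.232765)/3 = -0.127314
R(2,1) = -0.072178 + (-0.072178 − (-0.037294))/3 = -0.083806
R(3,1) = -0.080042 + (-0.080042 − (-0.072178))/3 = -0.082663
R(2,2) = -0.083806 + (-0.083806 − (-0.127314))/15 = -0.080905
R(3,2) = -0.082663 + (-0.082663 − (-0.083806))/15 = -0.082587
R(3,3) = -0.082587 + (-0.082587 − (-0.080905))/63 = -0.082614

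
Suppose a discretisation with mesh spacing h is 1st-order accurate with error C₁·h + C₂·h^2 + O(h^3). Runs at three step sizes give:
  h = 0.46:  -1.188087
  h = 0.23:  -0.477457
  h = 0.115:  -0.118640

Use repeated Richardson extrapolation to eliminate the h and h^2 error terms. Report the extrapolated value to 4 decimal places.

0.2425

First eliminate the h term (factor 2^1 = 2):
  B₁ = (2·(-0.477457) − (-1.188087))/1 = 0.233173
  B₂ = (2·(-0.118640) − (-0.477457))/1 = 0.240177
Then eliminate the h^2 term (factor 2^2 = 4):
  (4·0.240177 − 0.233173)/3 = 0.242512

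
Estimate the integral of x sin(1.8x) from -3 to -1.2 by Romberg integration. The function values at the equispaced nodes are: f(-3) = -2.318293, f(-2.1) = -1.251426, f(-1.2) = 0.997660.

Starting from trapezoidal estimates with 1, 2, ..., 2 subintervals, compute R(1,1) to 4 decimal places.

-1.8979

R(0,0) (trapezoid, 1 panel, h=1.8000): -1.188570
R(1,0) (trapezoid, 2 panels, h=0.9000): -1.720568
R(1,1) = -1.720568 + (-1.720568 − (-1.188570))/3 = -1.897901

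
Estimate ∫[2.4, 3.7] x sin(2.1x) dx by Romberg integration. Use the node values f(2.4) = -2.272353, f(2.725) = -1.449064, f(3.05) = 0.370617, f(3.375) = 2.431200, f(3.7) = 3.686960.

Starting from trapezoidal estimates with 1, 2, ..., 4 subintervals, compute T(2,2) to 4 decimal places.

0.6612

T(0,0) (trapezoid, 1 panel, h=1.3000): 0.919495
T(1,0) (trapezoid, 2 panels, h=0.6500): 0.700648
T(2,0) (trapezoid, 4 panels, h=0.3250): 0.669518
T(1,1) = 0.700648 + (0.700648 − 0.919495)/3 = 0.627699
T(2,1) = 0.669518 + (0.669518 − 0.700648)/3 = 0.659141
T(2,2) = 0.659141 + (0.659141 − 0.627699)/15 = 0.661237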